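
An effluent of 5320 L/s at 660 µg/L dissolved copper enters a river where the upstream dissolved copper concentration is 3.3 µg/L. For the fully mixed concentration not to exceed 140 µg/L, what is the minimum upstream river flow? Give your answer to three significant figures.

Set C_mix = 140: (Q·3.300 + 5320·660.0) / (Q + 5320) = 140
→ Q = 5320·(660.0 − 140)/(140 − 3.300) = 20240 L/s.

20200 L/s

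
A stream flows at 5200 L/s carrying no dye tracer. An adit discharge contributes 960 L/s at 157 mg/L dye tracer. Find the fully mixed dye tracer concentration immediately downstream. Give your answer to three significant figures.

Conservation of mass: C = (5200·0 + 960.0·157.0) / 6160 = 150700/6160 = 24.47 mg/L.

24.5 mg/L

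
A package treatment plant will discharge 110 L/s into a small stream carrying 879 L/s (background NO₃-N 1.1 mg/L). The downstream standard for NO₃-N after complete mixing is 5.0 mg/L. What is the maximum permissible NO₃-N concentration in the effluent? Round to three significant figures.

At the limit, (Qr·Cr + Qe·Cₑ)/(Qr + Qe) = 5.0:
Cₑ = (989.0·5.0 − 879.0·1.100) / 110.0 = 36.16 mg/L.

36.2 mg/L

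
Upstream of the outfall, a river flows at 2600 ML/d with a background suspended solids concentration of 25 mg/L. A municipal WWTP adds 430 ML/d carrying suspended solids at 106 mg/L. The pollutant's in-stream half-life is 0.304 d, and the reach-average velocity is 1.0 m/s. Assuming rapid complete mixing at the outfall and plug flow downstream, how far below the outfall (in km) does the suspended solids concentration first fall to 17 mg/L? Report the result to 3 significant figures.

28.9 km

Flow-weighted average: C = (2600·25.00 + 430.0·106.0) / 3030 = 110600/3030 = 36.50 mg/L.
Half-life 0.304 d → k = ln 2 / 0.304 = 2.280 d⁻¹.
Set 36.50·exp(−k·t) = 17 → t = ln(36.50/17)/k = 28950 s = 8.041 h.
Distance = v·t = 1.0·28950 = 28950 m = 28.95 km.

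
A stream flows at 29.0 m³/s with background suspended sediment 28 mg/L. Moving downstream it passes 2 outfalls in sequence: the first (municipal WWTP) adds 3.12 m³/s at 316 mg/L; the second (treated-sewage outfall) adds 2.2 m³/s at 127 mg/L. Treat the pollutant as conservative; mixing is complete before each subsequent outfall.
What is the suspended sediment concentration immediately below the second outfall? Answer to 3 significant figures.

60.5 mg/L

Outfall 1: combined Q = 32.12 m³/s; C = (29.00·28.00 + 3.120·316.0)/32.12 = 55.98 mg/L.
Outfall 2: combined Q = 34.32 m³/s; C = (32.12·55.98 + 2.200·127.0)/34.32 = 60.53 mg/L.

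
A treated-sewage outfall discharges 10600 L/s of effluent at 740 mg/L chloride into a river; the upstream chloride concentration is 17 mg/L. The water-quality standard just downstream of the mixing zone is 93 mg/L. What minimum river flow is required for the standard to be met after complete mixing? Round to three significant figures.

90200 L/s

Set C_mix = 93: (Q·17.00 + 10600·740.0) / (Q + 10600) = 93
→ Q = 10600·(740.0 − 93)/(93 − 17.00) = 90240 L/s.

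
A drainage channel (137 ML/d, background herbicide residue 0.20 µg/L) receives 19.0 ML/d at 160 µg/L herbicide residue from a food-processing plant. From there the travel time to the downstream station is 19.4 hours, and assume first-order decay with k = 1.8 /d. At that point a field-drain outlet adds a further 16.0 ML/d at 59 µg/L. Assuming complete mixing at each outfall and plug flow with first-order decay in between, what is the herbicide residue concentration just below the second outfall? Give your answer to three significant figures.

9.65 µg/L

Conservation of mass: C = (137.0·0.2000 + 19.00·160.0) / 156.0 = 3067/156.0 = 19.66 µg/L; combined flow 156.0 ML/d.
Decay over the reach: 19.66·exp(−kt) = 19.66·0.2334 = 4.589 µg/L.
At the second outfall, C = (156.0·4.589 + 16.00·59.00) / (156.0 + 16.00) = 9.651 µg/L.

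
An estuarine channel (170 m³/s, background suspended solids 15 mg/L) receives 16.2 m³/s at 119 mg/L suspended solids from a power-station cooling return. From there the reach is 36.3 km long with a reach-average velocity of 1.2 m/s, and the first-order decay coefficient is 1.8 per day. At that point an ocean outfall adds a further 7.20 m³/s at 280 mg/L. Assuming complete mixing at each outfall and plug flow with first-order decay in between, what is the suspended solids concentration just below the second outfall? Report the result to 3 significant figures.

Mass balance: C = (170.0·15.00 + 16.20·119.0) / 186.2 = 4478/186.2 = 24.05 mg/L; combined flow 186.2 m³/s.
Travel time t = 36.3·1000 / 1.2 = 30250 s = 8.403 h.
Decay over the reach: 24.05·exp(−kt) = 24.05·0.5325 = 12.81 mg/L.
At the second outfall, C = (186.2·12.81 + 7.200·280.0) / (186.2 + 7.200) = 22.75 mg/L.

22.8 mg/L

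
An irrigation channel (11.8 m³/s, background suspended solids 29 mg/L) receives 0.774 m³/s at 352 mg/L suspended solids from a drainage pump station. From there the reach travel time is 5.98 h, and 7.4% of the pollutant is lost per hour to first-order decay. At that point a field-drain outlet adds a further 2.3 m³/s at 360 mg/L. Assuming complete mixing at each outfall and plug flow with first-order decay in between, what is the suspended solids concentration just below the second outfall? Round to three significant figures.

81.8 mg/L

Conservation of mass: C = (11.80·29.00 + 0.7740·352.0) / 12.57 = 614.6/12.57 = 48.88 mg/L; combined flow 12.57 m³/s.
7.4%/h lost → k = −ln(1 − 0.074) = 0.07688 h⁻¹.
First-order decay: C = 48.88·exp(−k·t) = 48.88·0.6314 = 30.87 mg/L.
Second outfall: C = (12.57·30.87 + 2.300·360.0)/14.87 = 81.76 mg/L.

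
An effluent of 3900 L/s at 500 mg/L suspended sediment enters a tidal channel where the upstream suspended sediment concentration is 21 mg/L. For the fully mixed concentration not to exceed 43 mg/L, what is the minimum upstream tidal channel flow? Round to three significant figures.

Set C_mix = 43: (Q·21.00 + 3900·500.0) / (Q + 3900) = 43
→ Q = 3900·(500.0 − 43)/(43 − 21.00) = 81010 L/s.

81000 L/s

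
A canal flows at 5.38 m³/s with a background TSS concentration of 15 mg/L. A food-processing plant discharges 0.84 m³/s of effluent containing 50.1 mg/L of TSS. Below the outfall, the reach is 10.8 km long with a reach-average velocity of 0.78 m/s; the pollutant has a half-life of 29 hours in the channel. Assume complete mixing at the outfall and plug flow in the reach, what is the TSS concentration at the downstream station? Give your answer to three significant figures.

18.0 mg/L

Conservation of mass: C = (5.380·15.00 + 0.8400·50.10) / 6.220 = 122.8/6.220 = 19.74 mg/L.
Travel time t = 10.8·1000 / 0.78 = 13850 s = 3.846 h.
Half-life 29 h → k = ln 2 / 29 = 0.02390 h⁻¹ = 0.5736 d⁻¹.
Decay over the reach: 19.74·exp(−kt) = 19.74·0.9122 = 18.01 mg/L.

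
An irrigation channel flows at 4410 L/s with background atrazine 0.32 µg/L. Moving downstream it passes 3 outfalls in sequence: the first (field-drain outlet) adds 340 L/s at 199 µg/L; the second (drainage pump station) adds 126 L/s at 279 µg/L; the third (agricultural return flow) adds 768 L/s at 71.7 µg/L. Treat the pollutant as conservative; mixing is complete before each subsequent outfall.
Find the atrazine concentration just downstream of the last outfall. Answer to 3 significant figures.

28.2 µg/L

Outfall 1: combined Q = 4750 L/s; C = (4410·0.3200 + 340.0·199.0)/4750 = 14.54 µg/L.
Outfall 2: combined Q = 4876 L/s; C = (4750·14.54 + 126.0·279.0)/4876 = 21.38 µg/L.
Outfall 3: combined Q = 5644 L/s; C = (4876·21.38 + 768.0·71.70)/5644 = 28.22 µg/L.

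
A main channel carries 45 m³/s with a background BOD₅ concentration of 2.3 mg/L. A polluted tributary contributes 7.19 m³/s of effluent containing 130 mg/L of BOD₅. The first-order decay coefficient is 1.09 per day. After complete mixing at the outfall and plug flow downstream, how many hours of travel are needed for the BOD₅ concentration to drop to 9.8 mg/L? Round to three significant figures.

Conservation of mass: C = (45.00·2.300 + 7.190·130.0) / 52.19 = 1038/52.19 = 19.89 mg/L.
19.89·exp(−k·t) = 9.8 → t = ln(19.89/9.8)/k = 56120 s = 15.59 h.

15.6 h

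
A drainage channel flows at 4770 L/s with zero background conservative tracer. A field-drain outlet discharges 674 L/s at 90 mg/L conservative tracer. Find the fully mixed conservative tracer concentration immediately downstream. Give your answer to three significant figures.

11.1 mg/L

Conservation of mass: C = (4770·0 + 674.0·90.00) / 5444 = 60660/5444 = 11.14 mg/L.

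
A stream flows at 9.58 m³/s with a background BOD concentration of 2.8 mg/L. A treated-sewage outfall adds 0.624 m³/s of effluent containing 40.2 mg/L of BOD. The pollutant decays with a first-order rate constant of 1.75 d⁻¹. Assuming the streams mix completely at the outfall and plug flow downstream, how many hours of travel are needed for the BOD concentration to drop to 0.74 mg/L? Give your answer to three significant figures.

Mass balance: C = (9.580·2.800 + 0.6240·40.20) / 10.20 = 51.91/10.20 = 5.087 mg/L.
5.087·exp(−k·t) = 0.74 → t = ln(5.087/0.74)/k = 95180 s = 26.44 h.

26.4 h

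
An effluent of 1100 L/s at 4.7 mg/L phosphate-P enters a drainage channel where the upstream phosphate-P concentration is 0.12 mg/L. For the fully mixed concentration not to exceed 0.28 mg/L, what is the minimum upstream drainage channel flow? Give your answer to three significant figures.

Set C_mix = 0.28: (Q·0.1200 + 1100·4.700) / (Q + 1100) = 0.28
→ Q = 1100·(4.700 − 0.28)/(0.28 − 0.1200) = 30390 L/s.

30400 L/s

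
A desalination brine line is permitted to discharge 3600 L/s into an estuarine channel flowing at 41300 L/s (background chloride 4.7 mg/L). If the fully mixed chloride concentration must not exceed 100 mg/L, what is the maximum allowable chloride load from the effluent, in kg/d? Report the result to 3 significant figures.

Mass balance at the limit: 41300·4.700 + 3600·Cₑ = 44900·100 → Cₑ = 1193 mg/L.
3600 L/s = 3.600 m³/s. Load = 3.600 m³/s × 1193 g/m³ × 86 400 s/d = 371200 kg/d.

371000 kg/d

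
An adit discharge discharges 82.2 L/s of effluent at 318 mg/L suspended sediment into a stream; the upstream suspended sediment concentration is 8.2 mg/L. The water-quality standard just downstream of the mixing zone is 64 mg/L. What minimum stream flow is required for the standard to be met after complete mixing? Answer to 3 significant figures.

Set C_mix = 64: (Q·8.200 + 82.20·318.0) / (Q + 82.20) = 64
→ Q = 82.20·(318.0 − 64)/(64 − 8.200) = 374.2 L/s.

374 L/s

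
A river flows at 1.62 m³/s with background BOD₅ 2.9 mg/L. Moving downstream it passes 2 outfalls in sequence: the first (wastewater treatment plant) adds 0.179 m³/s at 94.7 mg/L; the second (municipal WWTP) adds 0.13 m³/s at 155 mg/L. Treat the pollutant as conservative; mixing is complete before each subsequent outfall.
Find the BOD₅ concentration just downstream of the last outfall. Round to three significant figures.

Outfall 1: combined Q = 1.799 m³/s; C = (1.620·2.900 + 0.1790·94.70)/1.799 = 12.03 mg/L.
Outfall 2: combined Q = 1.929 m³/s; C = (1.799·12.03 + 0.1300·155.0)/1.929 = 21.67 mg/L.

21.7 mg/L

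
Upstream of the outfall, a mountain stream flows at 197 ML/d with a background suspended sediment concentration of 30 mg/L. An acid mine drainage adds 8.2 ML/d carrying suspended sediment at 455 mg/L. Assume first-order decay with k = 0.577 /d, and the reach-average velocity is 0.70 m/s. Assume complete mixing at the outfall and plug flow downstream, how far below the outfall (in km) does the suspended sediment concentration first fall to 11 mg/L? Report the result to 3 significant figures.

152 km

Mixed concentration C = ΣQC/ΣQ = (197.0·30.00 + 8.200·455.0) / 205.2 = 9641/205.2 = 46.98 mg/L.
Set 46.98·exp(−k·t) = 11 → t = ln(46.98/11)/k = 217400 s = 60.39 h.
Distance = v·t = 0.70·217400 = 152200 m = 152.2 km.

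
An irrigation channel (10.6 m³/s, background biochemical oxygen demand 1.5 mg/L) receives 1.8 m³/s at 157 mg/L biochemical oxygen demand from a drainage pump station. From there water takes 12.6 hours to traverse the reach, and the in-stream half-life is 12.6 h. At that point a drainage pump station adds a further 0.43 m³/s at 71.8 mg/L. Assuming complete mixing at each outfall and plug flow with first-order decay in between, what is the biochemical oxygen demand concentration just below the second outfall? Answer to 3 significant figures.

Flow-weighted average: C = (10.60·1.500 + 1.800·157.0) / 12.40 = 298.5/12.40 = 24.07 mg/L; combined flow 12.40 m³/s.
Half-life 12.6 h → k = ln 2 / 12.6 = 0.05501 h⁻¹ = 1.320 d⁻¹.
Applying C = C₀e^(−kt): 24.07 × 0.5000 = 12.04 mg/L.
Second outfall: C = (12.40·12.04 + 0.4300·71.80)/12.83 = 14.04 mg/L.

14.0 mg/L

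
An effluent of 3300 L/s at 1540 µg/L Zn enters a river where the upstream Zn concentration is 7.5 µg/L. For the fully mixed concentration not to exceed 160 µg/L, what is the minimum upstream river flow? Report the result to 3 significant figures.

Set C_mix = 160: (Q·7.500 + 3300·1540) / (Q + 3300) = 160
→ Q = 3300·(1540 − 160)/(160 − 7.500) = 29860 L/s.

29900 L/s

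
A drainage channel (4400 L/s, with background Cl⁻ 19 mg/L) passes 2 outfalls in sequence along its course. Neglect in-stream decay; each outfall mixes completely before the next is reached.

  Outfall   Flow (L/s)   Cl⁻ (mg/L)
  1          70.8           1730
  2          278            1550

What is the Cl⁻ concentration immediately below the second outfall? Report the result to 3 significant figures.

After outfall 1: Q = 4400 + 70.80 = 4471 L/s; C = (4400·19.00 + 70.80·1730)/4471 = 46.10 mg/L.
After outfall 2: Q = 4471 + 278.0 = 4749 L/s; C = (4471·46.10 + 278.0·1550)/4749 = 134.1 mg/L.

134 mg/L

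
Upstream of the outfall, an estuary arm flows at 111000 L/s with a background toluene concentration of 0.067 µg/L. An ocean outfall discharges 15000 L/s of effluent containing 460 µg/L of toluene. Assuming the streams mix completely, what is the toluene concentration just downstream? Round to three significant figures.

Conservation of mass: C = (111000·0.06700 + 15000·460.0) / 126000 = 6907000/126000 = 54.82 µg/L.

54.8 µg/L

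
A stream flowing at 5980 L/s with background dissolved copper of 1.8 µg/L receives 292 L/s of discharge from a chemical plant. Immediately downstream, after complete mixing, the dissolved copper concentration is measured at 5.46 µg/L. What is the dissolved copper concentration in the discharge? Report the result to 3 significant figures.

Mass balance: 5980·1.800 + 292.0·Cₑ = 6272·5.460
→ Cₑ = (6272·5.460 − 5980·1.800) / 292.0 = 80.41 µg/L.

80.4 µg/L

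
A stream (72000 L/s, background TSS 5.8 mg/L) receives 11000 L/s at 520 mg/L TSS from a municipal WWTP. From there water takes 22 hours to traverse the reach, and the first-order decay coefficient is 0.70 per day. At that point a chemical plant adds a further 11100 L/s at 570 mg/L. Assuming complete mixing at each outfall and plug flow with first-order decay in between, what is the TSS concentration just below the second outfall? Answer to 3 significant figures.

Conservation of mass: C = (72000·5.800 + 11000·520.0) / 83000 = 6138000/83000 = 73.95 mg/L; combined flow 83000 L/s.
First-order decay: C = 73.95·exp(−k·t) = 73.95·0.5264 = 38.93 mg/L.
Second outfall: C = (83000·38.93 + 11100·570.0)/94100 = 101.6 mg/L.

102 mg/L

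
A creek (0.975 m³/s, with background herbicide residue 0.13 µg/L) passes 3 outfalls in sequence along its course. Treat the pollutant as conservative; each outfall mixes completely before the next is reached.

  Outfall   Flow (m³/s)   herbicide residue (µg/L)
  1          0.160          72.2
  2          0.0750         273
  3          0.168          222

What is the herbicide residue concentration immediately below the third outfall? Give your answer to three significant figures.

Below outfall 1: Q → 1.135 m³/s, C = (0.9750·0.1300 + 0.1600·72.20)/1.135 = 10.29 µg/L.
Below outfall 2: Q → 1.210 m³/s, C = (1.135·10.29 + 0.07500·273.0)/1.210 = 26.57 µg/L.
Below outfall 3: Q → 1.378 m³/s, C = (1.210·26.57 + 0.1680·222.0)/1.378 = 50.40 µg/L.

50.4 µg/L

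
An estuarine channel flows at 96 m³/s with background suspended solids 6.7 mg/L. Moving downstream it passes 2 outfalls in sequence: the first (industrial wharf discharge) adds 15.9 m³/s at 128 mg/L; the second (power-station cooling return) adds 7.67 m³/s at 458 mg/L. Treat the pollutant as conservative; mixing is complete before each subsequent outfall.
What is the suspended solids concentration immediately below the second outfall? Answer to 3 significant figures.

51.8 mg/L

Outfall 1: combined Q = 111.9 m³/s; C = (96.00·6.700 + 15.90·128.0)/111.9 = 23.94 mg/L.
Outfall 2: combined Q = 119.6 m³/s; C = (111.9·23.94 + 7.670·458.0)/119.6 = 51.78 mg/L.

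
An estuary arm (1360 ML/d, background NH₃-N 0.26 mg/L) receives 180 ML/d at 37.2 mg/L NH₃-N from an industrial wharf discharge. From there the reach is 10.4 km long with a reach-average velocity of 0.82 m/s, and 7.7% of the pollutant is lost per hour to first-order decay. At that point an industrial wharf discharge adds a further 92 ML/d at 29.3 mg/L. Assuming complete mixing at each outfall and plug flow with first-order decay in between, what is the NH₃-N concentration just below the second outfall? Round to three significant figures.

Mass balance: C = (1360·0.2600 + 180.0·37.20) / 1540 = 7050/1540 = 4.578 mg/L; combined flow 1540 ML/d.
Travel time t = 10.4·1000 / 0.82 = 12680 s = 3.523 h.
7.7%/h lost → k = −ln(1 − 0.077) = 0.08013 h⁻¹.
First-order decay: C = 4.578·exp(−k·t) = 4.578·0.7541 = 3.452 mg/L.
Second outfall: C = (1540·3.452 + 92.00·29.30)/1632 = 4.909 mg/L.

4.91 mg/L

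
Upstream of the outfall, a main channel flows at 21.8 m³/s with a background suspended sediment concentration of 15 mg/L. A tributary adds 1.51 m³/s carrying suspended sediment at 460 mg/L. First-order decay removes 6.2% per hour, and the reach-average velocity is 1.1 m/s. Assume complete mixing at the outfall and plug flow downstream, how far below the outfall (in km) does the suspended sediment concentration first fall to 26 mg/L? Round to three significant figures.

32.3 km

After mixing, C = (21.80·15.00 + 1.510·460.0) / 23.31 = 1022/23.31 = 43.83 mg/L.
6.2%/h lost → k = −ln(1 − 0.062) = 0.06401 h⁻¹.
Set 43.83·exp(−k·t) = 26 → t = ln(43.83/26)/k = 29370 s = 8.158 h.
Distance = v·t = 1.1·29370 = 32310 m = 32.31 km.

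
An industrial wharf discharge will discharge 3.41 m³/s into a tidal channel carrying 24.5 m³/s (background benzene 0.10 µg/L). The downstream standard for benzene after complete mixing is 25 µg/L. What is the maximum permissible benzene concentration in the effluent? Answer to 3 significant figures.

At the limit, (Qr·Cr + Qe·Cₑ)/(Qr + Qe) = 25:
Cₑ = (27.91·25 − 24.50·0.1000) / 3.410 = 203.9 µg/L.

204 µg/L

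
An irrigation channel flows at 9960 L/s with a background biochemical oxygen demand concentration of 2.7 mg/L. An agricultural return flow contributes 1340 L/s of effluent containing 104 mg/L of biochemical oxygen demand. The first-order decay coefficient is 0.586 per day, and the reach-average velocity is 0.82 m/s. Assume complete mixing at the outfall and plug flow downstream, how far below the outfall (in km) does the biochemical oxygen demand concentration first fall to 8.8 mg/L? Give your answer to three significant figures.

62.1 km

Mass balance: C = (9960·2.700 + 1340·104.0) / 11300 = 166300/11300 = 14.71 mg/L.
Set 14.71·exp(−k·t) = 8.8 → t = ln(14.71/8.8)/k = 75780 s = 21.05 h.
Distance = v·t = 0.82·75780 = 62140 m = 62.14 km.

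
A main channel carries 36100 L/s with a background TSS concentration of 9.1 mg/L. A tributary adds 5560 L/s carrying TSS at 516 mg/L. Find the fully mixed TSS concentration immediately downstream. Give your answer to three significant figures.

76.8 mg/L

Mass balance: C = (36100·9.100 + 5560·516.0) / 41660 = 3197000/41660 = 76.75 mg/L.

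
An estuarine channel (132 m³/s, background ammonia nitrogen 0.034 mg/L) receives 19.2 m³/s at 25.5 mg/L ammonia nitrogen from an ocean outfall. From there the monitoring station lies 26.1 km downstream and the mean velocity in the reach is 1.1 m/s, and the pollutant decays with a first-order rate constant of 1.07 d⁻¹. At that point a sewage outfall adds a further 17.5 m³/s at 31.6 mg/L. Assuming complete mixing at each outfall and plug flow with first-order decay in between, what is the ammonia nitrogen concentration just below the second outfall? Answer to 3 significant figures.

5.46 mg/L

Mixed concentration C = ΣQC/ΣQ = (132.0·0.03400 + 19.20·25.50) / 151.2 = 494.1/151.2 = 3.268 mg/L; combined flow 151.2 m³/s.
Travel time t = 26.1·1000 / 1.1 = 23730 s = 6.591 h.
Decay over the reach: 3.268·exp(−kt) = 3.268·0.7454 = 2.436 mg/L.
At the second outfall, C = (151.2·2.436 + 17.50·31.60) / (151.2 + 17.50) = 5.461 mg/L.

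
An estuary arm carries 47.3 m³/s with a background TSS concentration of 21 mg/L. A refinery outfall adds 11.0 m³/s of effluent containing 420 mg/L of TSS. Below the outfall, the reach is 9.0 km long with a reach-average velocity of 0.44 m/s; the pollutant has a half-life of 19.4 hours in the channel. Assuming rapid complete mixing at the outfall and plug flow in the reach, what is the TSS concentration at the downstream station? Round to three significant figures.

78.6 mg/L

Flow-weighted average: C = (47.30·21.00 + 11.00·420.0) / 58.30 = 5613/58.30 = 96.28 mg/L.
Travel time t = 9.0·1000 / 0.44 = 20450 s = 5.682 h.
Half-life 19.4 h → k = ln 2 / 19.4 = 0.03573 h⁻¹ = 0.8575 d⁻¹.
Decay over the reach: 96.28·exp(−kt) = 96.28·0.8163 = 78.59 mg/L.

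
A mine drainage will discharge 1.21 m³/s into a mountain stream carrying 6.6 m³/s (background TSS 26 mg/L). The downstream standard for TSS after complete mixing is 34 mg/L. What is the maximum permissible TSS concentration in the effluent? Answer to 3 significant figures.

77.6 mg/L

At the limit, (Qr·Cr + Qe·Cₑ)/(Qr + Qe) = 34:
Cₑ = (7.810·34 − 6.600·26.00) / 1.210 = 77.64 mg/L.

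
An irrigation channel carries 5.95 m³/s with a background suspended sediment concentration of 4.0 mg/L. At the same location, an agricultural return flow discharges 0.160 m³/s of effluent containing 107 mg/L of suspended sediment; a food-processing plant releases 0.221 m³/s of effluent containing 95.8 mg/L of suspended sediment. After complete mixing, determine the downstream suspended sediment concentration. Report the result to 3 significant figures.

9.81 mg/L

Mass balance: C = (5.950·4.000 + 0.1600·107.0 + 0.2210·95.80) / 6.331 = 62.09/6.331 = 9.808 mg/L.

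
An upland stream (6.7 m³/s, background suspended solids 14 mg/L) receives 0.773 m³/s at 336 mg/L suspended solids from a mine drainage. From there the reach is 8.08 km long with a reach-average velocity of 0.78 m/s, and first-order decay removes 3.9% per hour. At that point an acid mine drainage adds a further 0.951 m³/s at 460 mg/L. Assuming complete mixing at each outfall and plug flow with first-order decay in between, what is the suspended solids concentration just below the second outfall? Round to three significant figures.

Flow-weighted average: C = (6.700·14.00 + 0.7730·336.0) / 7.473 = 353.5/7.473 = 47.31 mg/L; combined flow 7.473 m³/s.
Travel time t = 8.08·1000 / 0.78 = 10360 s = 2.877 h.
3.9%/h lost → k = −ln(1 − 0.039) = 0.03978 h⁻¹.
Applying C = C₀e^(−kt): 47.31 × 0.8918 = 42.19 mg/L.
At the second outfall, C = (7.473·42.19 + 0.9510·460.0) / (7.473 + 0.9510) = 89.36 mg/L.

89.4 mg/L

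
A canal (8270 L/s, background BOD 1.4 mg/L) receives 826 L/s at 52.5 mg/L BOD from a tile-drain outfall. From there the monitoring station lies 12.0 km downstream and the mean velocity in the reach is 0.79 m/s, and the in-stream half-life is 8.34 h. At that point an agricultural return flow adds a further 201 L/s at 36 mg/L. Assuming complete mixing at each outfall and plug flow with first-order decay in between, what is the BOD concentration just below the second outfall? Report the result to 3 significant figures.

4.94 mg/L

Flow-weighted average: C = (8270·1.400 + 826.0·52.50) / 9096 = 54940/9096 = 6.040 mg/L; combined flow 9096 L/s.
Travel time t = 12.0·1000 / 0.79 = 15190 s = 4.219 h.
Half-life 8.34 h → k = ln 2 / 8.34 = 0.08311 h⁻¹ = 1.995 d⁻¹.
After decay, C = 6.040 × e^(−kt) = 6.040 × 0.7042 = 4.254 mg/L.
At the second outfall, C = (9096·4.254 + 201.0·36.00) / (9096 + 201.0) = 4.940 mg/L.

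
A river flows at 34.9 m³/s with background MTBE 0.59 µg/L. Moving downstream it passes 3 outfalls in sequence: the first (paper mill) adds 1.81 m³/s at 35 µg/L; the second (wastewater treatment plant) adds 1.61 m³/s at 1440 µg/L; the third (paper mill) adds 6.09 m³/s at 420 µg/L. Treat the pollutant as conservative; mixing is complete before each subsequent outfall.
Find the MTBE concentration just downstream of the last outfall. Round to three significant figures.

Below outfall 1: Q → 36.71 m³/s, C = (34.90·0.5900 + 1.810·35.00)/36.71 = 2.287 µg/L.
Below outfall 2: Q → 38.32 m³/s, C = (36.71·2.287 + 1.610·1440)/38.32 = 62.69 µg/L.
Below outfall 3: Q → 44.41 m³/s, C = (38.32·62.69 + 6.090·420.0)/44.41 = 111.7 µg/L.

112 µg/L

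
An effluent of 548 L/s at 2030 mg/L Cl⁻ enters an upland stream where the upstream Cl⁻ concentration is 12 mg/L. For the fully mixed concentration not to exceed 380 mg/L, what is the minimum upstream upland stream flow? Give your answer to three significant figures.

Set C_mix = 380: (Q·12.00 + 548.0·2030) / (Q + 548.0) = 380
→ Q = 548.0·(2030 − 380)/(380 − 12.00) = 2457 L/s.

2460 L/s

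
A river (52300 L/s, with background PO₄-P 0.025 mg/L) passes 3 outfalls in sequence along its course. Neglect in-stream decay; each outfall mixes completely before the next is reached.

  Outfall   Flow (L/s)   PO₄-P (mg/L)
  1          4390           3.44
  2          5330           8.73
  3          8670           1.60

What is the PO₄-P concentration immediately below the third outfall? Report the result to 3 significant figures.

After outfall 1: Q = 52300 + 4390 = 56690 L/s; C = (52300·0.02500 + 4390·3.440)/56690 = 0.2895 mg/L.
After outfall 2: Q = 56690 + 5330 = 62020 L/s; C = (56690·0.2895 + 5330·8.730)/62020 = 1.015 mg/L.
After outfall 3: Q = 62020 + 8670 = 70690 L/s; C = (62020·1.015 + 8670·1.600)/70690 = 1.087 mg/L.

1.09 mg/L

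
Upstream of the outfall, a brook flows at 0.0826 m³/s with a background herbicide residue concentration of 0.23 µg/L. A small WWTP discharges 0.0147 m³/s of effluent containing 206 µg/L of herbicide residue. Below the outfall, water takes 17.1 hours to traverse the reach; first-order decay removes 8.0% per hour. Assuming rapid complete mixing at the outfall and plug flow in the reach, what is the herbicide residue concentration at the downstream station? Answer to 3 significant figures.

7.53 µg/L

Conservation of mass: C = (0.08260·0.2300 + 0.01470·206.0) / 0.09730 = 3.047/0.09730 = 31.32 µg/L.
8.0%/h lost → k = −ln(1 − 0.08) = 0.08338 h⁻¹.
Decay over the reach: 31.32·exp(−kt) = 31.32·0.2403 = 7.526 µg/L.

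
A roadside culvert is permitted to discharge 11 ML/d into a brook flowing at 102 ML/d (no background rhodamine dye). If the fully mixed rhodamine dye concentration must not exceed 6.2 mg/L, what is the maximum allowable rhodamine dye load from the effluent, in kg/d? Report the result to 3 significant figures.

701 kg/d

Mass balance at the limit: 102.0·0 + 11.00·Cₑ = 113.0·6.2 → Cₑ = 63.69 mg/L.
11.00 ML/d = 0.1273 m³/s. Load = 0.1273 m³/s × 63.69 g/m³ × 86 400 s/d = 700.6 kg/d.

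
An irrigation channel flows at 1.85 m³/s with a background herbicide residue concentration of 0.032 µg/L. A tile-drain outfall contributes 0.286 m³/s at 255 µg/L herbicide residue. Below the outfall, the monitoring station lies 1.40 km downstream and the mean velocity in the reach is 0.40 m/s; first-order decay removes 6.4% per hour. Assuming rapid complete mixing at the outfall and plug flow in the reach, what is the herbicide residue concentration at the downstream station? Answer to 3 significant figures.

32.0 µg/L

Flow-weighted average: C = (1.850·0.03200 + 0.2860·255.0) / 2.136 = 72.99/2.136 = 34.17 µg/L.
Travel time t = 1.40·1000 / 0.40 = 3500 s = 0.9722 h.
6.4%/h lost → k = −ln(1 − 0.064) = 0.06614 h⁻¹.
Decay over the reach: 34.17·exp(−kt) = 34.17·0.9377 = 32.04 µg/L.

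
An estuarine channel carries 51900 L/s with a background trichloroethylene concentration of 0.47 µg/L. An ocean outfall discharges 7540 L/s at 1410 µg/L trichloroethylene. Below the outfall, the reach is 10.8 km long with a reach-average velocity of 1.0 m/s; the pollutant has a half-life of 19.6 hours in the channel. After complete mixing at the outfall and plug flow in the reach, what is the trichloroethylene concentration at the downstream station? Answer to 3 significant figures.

Flow-weighted average: C = (51900·0.4700 + 7540·1410) / 59440 = 10660000/59440 = 179.3 µg/L.
Travel time t = 10.8·1000 / 1.0 = 10800 s = 3.000 h.
Half-life 19.6 h → k = ln 2 / 19.6 = 0.03536 h⁻¹ = 0.8488 d⁻¹.
After decay, C = 179.3 × e^(−kt) = 179.3 × 0.8993 = 161.2 µg/L.

161 µg/L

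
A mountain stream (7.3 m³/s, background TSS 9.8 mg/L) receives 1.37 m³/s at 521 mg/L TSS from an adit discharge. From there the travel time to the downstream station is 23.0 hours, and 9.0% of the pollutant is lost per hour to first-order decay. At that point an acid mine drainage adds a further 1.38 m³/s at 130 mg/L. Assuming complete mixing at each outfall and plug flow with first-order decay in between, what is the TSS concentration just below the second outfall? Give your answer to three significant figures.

Mixed concentration C = ΣQC/ΣQ = (7.300·9.800 + 1.370·521.0) / 8.670 = 785.3/8.670 = 90.58 mg/L; combined flow 8.670 m³/s.
9.0%/h lost → k = −ln(1 − 0.09) = 0.09431 h⁻¹.
Decay over the reach: 90.58·exp(−kt) = 90.58·0.1143 = 10.35 mg/L.
Second outfall: C = (8.670·10.35 + 1.380·130.0)/10.05 = 26.78 mg/L.

26.8 mg/L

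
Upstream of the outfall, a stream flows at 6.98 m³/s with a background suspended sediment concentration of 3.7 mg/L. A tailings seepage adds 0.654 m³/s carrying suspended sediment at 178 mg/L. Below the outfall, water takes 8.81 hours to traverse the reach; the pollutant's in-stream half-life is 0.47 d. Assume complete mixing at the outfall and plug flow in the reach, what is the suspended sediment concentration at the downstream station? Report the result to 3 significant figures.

Flow-weighted average: C = (6.980·3.700 + 0.6540·178.0) / 7.634 = 142.2/7.634 = 18.63 mg/L.
Half-life 0.47 d → k = ln 2 / 0.47 = 1.475 d⁻¹.
First-order decay: C = 18.63·exp(−k·t) = 18.63·0.5820 = 10.84 mg/L.

10.8 mg/L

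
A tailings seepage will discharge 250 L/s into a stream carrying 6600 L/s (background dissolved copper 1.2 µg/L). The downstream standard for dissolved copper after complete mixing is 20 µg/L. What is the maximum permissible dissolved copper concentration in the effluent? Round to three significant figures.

516 µg/L

At the limit, (Qr·Cr + Qe·Cₑ)/(Qr + Qe) = 20:
Cₑ = (6850·20 − 6600·1.200) / 250.0 = 516.3 µg/L.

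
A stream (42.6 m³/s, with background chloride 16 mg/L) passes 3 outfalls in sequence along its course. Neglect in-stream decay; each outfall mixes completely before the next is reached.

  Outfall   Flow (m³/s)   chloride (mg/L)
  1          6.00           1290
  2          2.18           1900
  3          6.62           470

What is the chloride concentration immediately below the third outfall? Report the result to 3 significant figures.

273 mg/L

Below outfall 1: Q → 48.60 m³/s, C = (42.60·16.00 + 6.000·1290)/48.60 = 173.3 mg/L.
Below outfall 2: Q → 50.78 m³/s, C = (48.60·173.3 + 2.180·1900)/50.78 = 247.4 mg/L.
Below outfall 3: Q → 57.40 m³/s, C = (50.78·247.4 + 6.620·470.0)/57.40 = 273.1 mg/L.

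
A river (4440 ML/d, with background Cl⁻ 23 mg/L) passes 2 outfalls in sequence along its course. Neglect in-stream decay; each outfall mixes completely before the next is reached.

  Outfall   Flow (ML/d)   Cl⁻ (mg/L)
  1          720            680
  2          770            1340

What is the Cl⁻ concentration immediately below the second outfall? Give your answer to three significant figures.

Below outfall 1: Q → 5160 ML/d, C = (4440·23.00 + 720.0·680.0)/5160 = 114.7 mg/L.
Below outfall 2: Q → 5930 ML/d, C = (5160·114.7 + 770.0·1340)/5930 = 273.8 mg/L.

274 mg/L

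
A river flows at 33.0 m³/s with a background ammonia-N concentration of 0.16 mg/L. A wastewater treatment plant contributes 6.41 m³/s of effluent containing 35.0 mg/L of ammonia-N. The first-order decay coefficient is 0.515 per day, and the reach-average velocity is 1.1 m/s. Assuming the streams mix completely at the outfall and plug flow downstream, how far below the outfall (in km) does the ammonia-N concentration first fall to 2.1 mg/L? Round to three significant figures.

188 km

Mass balance: C = (33.00·0.1600 + 6.410·35.00) / 39.41 = 229.6/39.41 = 5.827 mg/L.
Set 5.827·exp(−k·t) = 2.1 → t = ln(5.827/2.1)/k = 171200 s = 47.56 h.
Distance = v·t = 1.1·171200 = 188300 m = 188.3 km.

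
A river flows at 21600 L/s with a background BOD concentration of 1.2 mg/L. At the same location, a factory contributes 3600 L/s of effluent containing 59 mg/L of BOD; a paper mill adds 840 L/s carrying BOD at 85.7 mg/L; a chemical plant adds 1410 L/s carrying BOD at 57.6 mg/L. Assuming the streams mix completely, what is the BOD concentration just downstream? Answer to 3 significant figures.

14.3 mg/L

Conservation of mass: C = (21600·1.200 + 3600·59.00 + 840.0·85.70 + 1410·57.60) / 27450 = 391500/27450 = 14.26 mg/L.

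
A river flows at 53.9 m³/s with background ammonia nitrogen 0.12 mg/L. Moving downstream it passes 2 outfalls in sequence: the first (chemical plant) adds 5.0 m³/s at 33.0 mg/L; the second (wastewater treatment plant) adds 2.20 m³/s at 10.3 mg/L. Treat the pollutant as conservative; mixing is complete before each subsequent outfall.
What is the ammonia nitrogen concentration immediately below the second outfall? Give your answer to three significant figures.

Below outfall 1: Q → 58.90 m³/s, C = (53.90·0.1200 + 5.000·33.00)/58.90 = 2.911 mg/L.
Below outfall 2: Q → 61.10 m³/s, C = (58.90·2.911 + 2.200·10.30)/61.10 = 3.177 mg/L.

3.18 mg/L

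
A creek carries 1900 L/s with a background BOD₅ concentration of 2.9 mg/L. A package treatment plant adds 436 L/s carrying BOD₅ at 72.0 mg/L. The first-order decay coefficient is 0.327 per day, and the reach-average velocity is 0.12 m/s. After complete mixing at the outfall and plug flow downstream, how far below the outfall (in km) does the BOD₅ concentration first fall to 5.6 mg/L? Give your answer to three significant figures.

Flow-weighted average: C = (1900·2.900 + 436.0·72.00) / 2336 = 36900/2336 = 15.80 mg/L.
Set 15.80·exp(−k·t) = 5.6 → t = ln(15.80/5.6)/k = 274000 s = 76.11 h.
Distance = v·t = 0.12·274000 = 32880 m = 32.88 km.

32.9 km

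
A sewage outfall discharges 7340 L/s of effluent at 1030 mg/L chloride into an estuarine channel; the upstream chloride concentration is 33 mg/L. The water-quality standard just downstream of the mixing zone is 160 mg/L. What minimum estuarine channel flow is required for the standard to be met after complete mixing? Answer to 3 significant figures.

50300 L/s

Set C_mix = 160: (Q·33.00 + 7340·1030) / (Q + 7340) = 160
→ Q = 7340·(1030 − 160)/(160 − 33.00) = 50280 L/s.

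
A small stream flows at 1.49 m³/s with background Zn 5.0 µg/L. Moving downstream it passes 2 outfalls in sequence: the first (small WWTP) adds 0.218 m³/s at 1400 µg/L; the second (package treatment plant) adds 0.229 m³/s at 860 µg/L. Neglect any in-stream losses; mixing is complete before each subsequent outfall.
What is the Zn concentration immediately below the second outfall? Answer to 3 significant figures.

263 µg/L

After outfall 1: Q = 1.490 + 0.2180 = 1.708 m³/s; C = (1.490·5.000 + 0.2180·1400)/1.708 = 183.1 µg/L.
After outfall 2: Q = 1.708 + 0.2290 = 1.937 m³/s; C = (1.708·183.1 + 0.2290·860.0)/1.937 = 263.1 µg/L.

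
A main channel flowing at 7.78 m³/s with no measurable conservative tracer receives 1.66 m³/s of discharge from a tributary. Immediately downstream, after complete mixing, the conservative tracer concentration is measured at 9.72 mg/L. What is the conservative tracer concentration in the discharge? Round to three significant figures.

Mass balance: 7.780·0 + 1.660·Cₑ = 9.440·9.720
→ Cₑ = (9.440·9.720 − 7.780·0) / 1.660 = 55.28 mg/L.

55.3 mg/L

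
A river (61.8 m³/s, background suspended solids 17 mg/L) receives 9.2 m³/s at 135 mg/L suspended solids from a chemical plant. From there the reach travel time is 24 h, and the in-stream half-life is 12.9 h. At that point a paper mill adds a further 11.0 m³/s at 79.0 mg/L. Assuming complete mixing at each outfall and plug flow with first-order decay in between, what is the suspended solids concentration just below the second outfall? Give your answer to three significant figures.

18.3 mg/L

Mass balance: C = (61.80·17.00 + 9.200·135.0) / 71.00 = 2293/71.00 = 32.29 mg/L; combined flow 71.00 m³/s.
Half-life 12.9 h → k = ln 2 / 12.9 = 0.05373 h⁻¹ = 1.290 d⁻¹.
Decay over the reach: 32.29·exp(−kt) = 32.29·0.2754 = 8.892 mg/L.
Second outfall: C = (71.00·8.892 + 11.00·79.00)/82.00 = 18.30 mg/L.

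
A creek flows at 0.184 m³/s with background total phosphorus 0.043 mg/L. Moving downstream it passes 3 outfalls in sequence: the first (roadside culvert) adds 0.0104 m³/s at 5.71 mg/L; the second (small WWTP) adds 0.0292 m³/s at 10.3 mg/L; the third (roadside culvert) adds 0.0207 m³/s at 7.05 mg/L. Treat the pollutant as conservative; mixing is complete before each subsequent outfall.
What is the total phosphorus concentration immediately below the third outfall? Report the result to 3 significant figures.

2.10 mg/L

Below outfall 1: Q → 0.1944 m³/s, C = (0.1840·0.04300 + 0.01040·5.710)/0.1944 = 0.3462 mg/L.
Below outfall 2: Q → 0.2236 m³/s, C = (0.1944·0.3462 + 0.02920·10.30)/0.2236 = 1.646 mg/L.
Below outfall 3: Q → 0.2443 m³/s, C = (0.2236·1.646 + 0.02070·7.050)/0.2443 = 2.104 mg/L.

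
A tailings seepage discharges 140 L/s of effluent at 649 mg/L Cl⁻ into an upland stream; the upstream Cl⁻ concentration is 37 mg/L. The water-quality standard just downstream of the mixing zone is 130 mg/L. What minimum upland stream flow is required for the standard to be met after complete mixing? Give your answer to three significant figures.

Set C_mix = 130: (Q·37.00 + 140.0·649.0) / (Q + 140.0) = 130
→ Q = 140.0·(649.0 − 130)/(130 − 37.00) = 781.3 L/s.

781 L/s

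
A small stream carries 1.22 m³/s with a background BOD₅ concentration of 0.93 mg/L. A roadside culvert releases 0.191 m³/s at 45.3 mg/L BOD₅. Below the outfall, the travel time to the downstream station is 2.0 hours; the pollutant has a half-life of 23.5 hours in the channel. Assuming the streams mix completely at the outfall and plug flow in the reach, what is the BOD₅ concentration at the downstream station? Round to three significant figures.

6.54 mg/L

Conservation of mass: C = (1.220·0.9300 + 0.1910·45.30) / 1.411 = 9.787/1.411 = 6.936 mg/L.
Half-life 23.5 h → k = ln 2 / 23.5 = 0.02950 h⁻¹ = 0.7079 d⁻¹.
First-order decay: C = 6.936·exp(−k·t) = 6.936·0.9427 = 6.539 mg/L.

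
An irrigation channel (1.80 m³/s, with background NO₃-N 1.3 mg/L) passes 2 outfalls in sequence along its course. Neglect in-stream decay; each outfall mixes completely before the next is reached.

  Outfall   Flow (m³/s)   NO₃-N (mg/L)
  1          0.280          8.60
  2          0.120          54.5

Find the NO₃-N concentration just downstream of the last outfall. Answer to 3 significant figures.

5.13 mg/L

After outfall 1: Q = 1.800 + 0.2800 = 2.080 m³/s; C = (1.800·1.300 + 0.2800·8.600)/2.080 = 2.283 mg/L.
After outfall 2: Q = 2.080 + 0.1200 = 2.200 m³/s; C = (2.080·2.283 + 0.1200·54.50)/2.200 = 5.131 mg/L.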